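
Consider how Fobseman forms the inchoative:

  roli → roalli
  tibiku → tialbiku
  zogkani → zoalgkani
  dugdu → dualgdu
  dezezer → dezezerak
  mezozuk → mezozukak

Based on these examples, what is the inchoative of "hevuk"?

hevukak

tibiku and mezozuk both have last vowel 'u' yet inflect differently (tialbiku, mezozukak), so the last vowel is not what conditions the rule; whether the stem ends in a vowel or a consonant is.
"hevuk" ends in a consonant. The stems ending in a consonant (dezezer → dezezerak, mezozuk → mezozukak) add -ak.
The other pattern: stems ending in a vowel insert -al- after the first vowel.
So hevuk → hevukak.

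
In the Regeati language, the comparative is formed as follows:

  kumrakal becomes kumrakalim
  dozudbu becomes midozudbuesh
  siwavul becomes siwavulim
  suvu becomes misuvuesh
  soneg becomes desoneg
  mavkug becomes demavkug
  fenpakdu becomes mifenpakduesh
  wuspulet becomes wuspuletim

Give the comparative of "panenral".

"panenral" ends in -l. The stems ending in -l (kumrakal → kumrakalim, siwavul → siwavulim) add -im.
The other patterns: stems ending in -g add the prefix de-; stems ending in -u add mi- … -esh around the stem.
So panenral → panenralim.

panenralim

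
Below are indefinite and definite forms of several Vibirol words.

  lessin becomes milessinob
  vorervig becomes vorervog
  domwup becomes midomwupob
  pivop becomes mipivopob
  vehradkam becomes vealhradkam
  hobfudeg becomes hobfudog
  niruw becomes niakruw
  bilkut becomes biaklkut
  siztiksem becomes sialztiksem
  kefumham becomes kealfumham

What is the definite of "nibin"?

lessin and vorervig both have last vowel 'i' yet inflect differently (milessinob, vorervog), so the last vowel is not what conditions the rule; the final letter is.
"nibin" ends in -n. The one such stem in the data (lessin → milessinob) adds mi- … -ob around the stem, so the same rule applies.
The other patterns: stems ending in -m insert -al- after the first vowel; stems ending in -g change the last vowel to 'o'; stems ending in -t or -w insert -ak- after the first vowel.
So nibin → minibinob.

minibinob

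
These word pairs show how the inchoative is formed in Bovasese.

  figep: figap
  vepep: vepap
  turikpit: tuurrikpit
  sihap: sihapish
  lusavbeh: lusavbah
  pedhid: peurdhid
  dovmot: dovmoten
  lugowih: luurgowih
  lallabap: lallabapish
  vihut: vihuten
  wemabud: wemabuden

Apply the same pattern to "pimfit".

piurmfit

lallabap and figep both end in -p yet inflect differently (lallabapish, figap), so the final letter is not what conditions the rule; the last vowel is.
"pimfit" has last vowel 'i'. The stems whose last vowel is 'i' (turikpit → tuurrikpit, pedhid → peurdhid, lugowih → luurgowih) insert -ur- after the first vowel.
So pimfit → piurmfit.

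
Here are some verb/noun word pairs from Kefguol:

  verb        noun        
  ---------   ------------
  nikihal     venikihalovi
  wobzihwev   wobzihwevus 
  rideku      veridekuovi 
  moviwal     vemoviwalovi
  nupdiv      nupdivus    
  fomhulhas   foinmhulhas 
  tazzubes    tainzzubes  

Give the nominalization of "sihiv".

sihivus

wobzihwev and tazzubes both have last vowel 'e' yet inflect differently (wobzihwevus, tainzzubes), so the last vowel is not what conditions the rule; the final letter is.
"sihiv" ends in -v. The stems ending in -v (nupdiv → nupdivus, wobzihwev → wobzihwevus) add -us.
The other patterns: stems ending in -s insert -in- after the first vowel; stems ending in -l or -u add ve- … -ovi around the stem.
So sihiv → sihivus.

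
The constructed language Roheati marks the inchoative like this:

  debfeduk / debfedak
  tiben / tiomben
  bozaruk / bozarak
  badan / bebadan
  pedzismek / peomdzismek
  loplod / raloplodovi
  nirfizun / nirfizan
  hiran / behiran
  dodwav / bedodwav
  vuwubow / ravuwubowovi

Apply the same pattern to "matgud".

"matgud" has last vowel 'u'. The stems whose last vowel is 'u' (nirfizun → nirfizan, debfeduk → debfedak, bozaruk → bozarak) change the last vowel to 'a'.
So matgud → matgad.

matgad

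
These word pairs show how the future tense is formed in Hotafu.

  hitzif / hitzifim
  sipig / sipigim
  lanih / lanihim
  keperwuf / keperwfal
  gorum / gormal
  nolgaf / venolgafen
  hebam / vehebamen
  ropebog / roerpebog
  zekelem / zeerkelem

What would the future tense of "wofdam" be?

"wofdam" has last vowel 'a'. The stems whose last vowel is 'a' (nolgaf → venolgafen, hebam → vehebamen) add ve- … -en around the stem.
So wofdam → vewofdamen.

vewofdamen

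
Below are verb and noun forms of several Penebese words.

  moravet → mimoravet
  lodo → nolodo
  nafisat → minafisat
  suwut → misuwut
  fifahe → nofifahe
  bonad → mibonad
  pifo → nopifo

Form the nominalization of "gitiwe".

"gitiwe" ends in a vowel. The stems ending in a vowel (fifahe → nofifahe, pifo → nopifo, lodo → nolodo) add the prefix no-.
The other pattern: stems ending in a consonant add the prefix mi-.
So gitiwe → nogitiwe.

nogitiwe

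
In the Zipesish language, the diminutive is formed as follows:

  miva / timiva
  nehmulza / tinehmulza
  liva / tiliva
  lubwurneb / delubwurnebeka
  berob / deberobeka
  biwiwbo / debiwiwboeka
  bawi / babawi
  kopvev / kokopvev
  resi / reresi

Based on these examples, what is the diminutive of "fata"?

lubwurneb and kopvev both have last vowel 'e' yet inflect differently (delubwurnebeka, kokopvev), so the last vowel is not what conditions the rule; the final letter is.
"fata" ends in -a. The stems ending in -a (miva → timiva, nehmulza → tinehmulza, liva → tiliva) add the prefix ti-.
The other patterns: stems ending in -b or -o add de- … -eka around the stem; stems ending in -i or -v repeat the first consonant+vowel as a prefix.
So fata → tifata.

tifata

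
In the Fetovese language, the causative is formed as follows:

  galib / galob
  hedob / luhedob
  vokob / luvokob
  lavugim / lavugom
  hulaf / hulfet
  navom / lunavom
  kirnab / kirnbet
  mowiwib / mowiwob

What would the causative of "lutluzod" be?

lulutluzod

lavugim and navom both end in -m yet inflect differently (lavugom, lunavom), so the final letter is not what conditions the rule; the last vowel is.
"lutluzod" has last vowel 'o'. The stems whose last vowel is 'o' (navom → lunavom, hedob → luhedob, vokob → luvokob) add the prefix lu-.
The other patterns: stems whose last vowel is 'i' change the last vowel to 'o'; stems whose last vowel is 'a' delete the last vowel and add -et.
So lutluzod → lulutluzod.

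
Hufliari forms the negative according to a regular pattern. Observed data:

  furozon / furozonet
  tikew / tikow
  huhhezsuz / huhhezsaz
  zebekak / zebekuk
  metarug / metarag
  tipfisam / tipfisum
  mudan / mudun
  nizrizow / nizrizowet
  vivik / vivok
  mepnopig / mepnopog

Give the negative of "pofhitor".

pofhitoret

metarug and mepnopig both end in -g yet inflect differently (metarag, mepnopog), so the final letter is not what conditions the rule; the last vowel is.
"pofhitor" has last vowel 'o'. The stems whose last vowel is 'o' (nizrizow → nizrizowet, furozon → furozonet) add -et.
So pofhitor → pofhitoret.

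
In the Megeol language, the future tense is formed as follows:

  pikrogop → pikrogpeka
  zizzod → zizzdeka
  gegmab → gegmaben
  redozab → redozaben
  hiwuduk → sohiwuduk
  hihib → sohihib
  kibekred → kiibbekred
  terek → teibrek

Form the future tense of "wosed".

gegmab and hihib both end in -b yet inflect differently (gegmaben, sohihib), so the final letter is not what conditions the rule; the last vowel is.
"wosed" has last vowel 'e'. The stems whose last vowel is 'e' (kibekred → kiibbekred, terek → teibrek) insert -ib- after the first vowel.
The other patterns: stems whose last vowel is 'o' delete the last vowel and add -eka; stems whose last vowel is 'a' add -en; stems whose last vowel is 'i' or 'u' add the prefix so-.
So wosed → woibsed.

woibsed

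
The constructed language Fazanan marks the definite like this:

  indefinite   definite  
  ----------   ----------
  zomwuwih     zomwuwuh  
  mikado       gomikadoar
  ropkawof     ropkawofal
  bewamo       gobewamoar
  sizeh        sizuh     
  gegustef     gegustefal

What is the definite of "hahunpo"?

bewamo and ropkawof both have last vowel 'o' yet inflect differently (gobewamoar, ropkawofal), so the last vowel is not what conditions the rule; the final letter is.
"hahunpo" ends in -o. The stems ending in -o (bewamo → gobewamoar, mikado → gomikadoar) add go- … -ar around the stem.
So hahunpo → gohahunpoar.

gohahunpoar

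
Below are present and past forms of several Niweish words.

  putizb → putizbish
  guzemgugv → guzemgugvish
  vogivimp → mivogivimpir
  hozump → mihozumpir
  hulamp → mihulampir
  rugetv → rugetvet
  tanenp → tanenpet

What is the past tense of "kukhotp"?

guzemgugv and rugetv both end in -v yet inflect differently (guzemgugvish, rugetvet), so the final letter is not what conditions the rule; the second-to-last letter is.
"kukhotp" has second-to-last letter 't'. The one such stem in the data (rugetv → rugetvet) adds -et, so the same rule applies.
The other patterns: stems whose second-to-last letter is 'g' or 'z' add -ish; stems whose second-to-last letter is 'm' add mi- … -ir around the stem.
So kukhotp → kukhotpet.

kukhotpet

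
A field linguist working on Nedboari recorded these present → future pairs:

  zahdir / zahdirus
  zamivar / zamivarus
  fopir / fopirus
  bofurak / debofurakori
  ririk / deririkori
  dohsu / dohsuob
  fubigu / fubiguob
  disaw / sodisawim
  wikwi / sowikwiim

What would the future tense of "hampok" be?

zamivar and bofurak both have last vowel 'a' yet inflect differently (zamivarus, debofurakori), so the last vowel is not what conditions the rule; the final letter is.
"hampok" ends in -k. The stems ending in -k (bofurak → debofurakori, ririk → deririkori) add de- … -ori around the stem.
The other patterns: stems ending in -r add -us; stems ending in -u add -ob; stems ending in -i or -w add so- … -im around the stem.
So hampok → dehampokori.

dehampokori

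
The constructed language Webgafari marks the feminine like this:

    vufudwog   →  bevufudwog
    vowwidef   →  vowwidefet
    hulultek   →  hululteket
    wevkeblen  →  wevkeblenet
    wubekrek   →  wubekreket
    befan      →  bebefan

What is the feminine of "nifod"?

benifod

"nifod" has last vowel 'o'. The one such stem in the data (vufudwog → bevufudwog) adds the prefix be-, so the same rule applies.
So nifod → benifod.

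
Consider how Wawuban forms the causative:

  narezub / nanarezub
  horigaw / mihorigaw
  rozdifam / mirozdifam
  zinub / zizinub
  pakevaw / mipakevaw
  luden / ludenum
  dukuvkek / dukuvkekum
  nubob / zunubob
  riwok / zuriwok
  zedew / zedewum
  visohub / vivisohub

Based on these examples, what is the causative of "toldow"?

zutoldow

pakevaw and zedew both end in -w yet inflect differently (mipakevaw, zedewum), so the final letter is not what conditions the rule; the last vowel is.
"toldow" has last vowel 'o'. The stems whose last vowel is 'o' (riwok → zuriwok, nubob → zunubob) add the prefix zu-.
The other patterns: stems whose last vowel is 'u' repeat the first consonant+vowel as a prefix; stems whose last vowel is 'a' add the prefix mi-; stems whose last vowel is 'e' add -um.
So toldow → zutoldow.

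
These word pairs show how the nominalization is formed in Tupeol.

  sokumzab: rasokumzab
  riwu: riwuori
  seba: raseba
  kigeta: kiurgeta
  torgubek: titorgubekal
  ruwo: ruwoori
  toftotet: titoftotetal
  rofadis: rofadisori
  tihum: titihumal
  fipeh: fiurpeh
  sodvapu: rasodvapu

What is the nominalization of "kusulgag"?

"kusulgag" begins with k-. The one such stem in the data (kigeta → kiurgeta) inserts -ur- after the first vowel (as does fipeh), so the same rule applies.
The other patterns: stems beginning with r- add -ori; stems beginning with t- add ti- … -al around the stem; stems beginning with s- add the prefix ra-.
So kusulgag → kuursulgag.

kuursulgag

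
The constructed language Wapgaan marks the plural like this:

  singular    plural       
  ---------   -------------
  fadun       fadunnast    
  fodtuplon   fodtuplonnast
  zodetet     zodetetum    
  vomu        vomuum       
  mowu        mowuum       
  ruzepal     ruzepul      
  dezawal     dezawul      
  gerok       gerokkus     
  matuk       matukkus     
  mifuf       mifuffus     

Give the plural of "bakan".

bakannast

"bakan" ends in -n. The stems ending in -n (fadun → fadunnast, fodtuplon → fodtuplonnast) double the final consonant and add -ast.
So bakan → bakannast.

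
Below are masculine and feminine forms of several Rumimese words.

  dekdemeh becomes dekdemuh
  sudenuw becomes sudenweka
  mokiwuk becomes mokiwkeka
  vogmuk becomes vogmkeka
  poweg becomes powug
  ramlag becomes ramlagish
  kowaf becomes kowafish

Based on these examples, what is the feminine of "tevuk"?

poweg and ramlag both end in -g yet inflect differently (powug, ramlagish), so the final letter is not what conditions the rule; the last vowel is.
"tevuk" has last vowel 'u'. The stems whose last vowel is 'u' (mokiwuk → mokiwkeka, vogmuk → vogmkeka, sudenuw → sudenweka) delete the last vowel and add -eka.
The other patterns: stems whose last vowel is 'e' change the last vowel to 'u'; stems whose last vowel is 'a' add -ish.
So tevuk → tevkeka.

tevkeka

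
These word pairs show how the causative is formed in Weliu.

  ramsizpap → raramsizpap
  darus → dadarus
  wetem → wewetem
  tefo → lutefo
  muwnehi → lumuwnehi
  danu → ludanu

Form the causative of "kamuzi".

lukamuzi

darus and danu both have last vowel 'u' yet inflect differently (dadarus, ludanu), so the last vowel is not what conditions the rule; whether the stem ends in a vowel or a consonant is.
"kamuzi" ends in a vowel. The stems ending in a vowel (tefo → lutefo, muwnehi → lumuwnehi, danu → ludanu) add the prefix lu-.
So kamuzi → lukamuzi.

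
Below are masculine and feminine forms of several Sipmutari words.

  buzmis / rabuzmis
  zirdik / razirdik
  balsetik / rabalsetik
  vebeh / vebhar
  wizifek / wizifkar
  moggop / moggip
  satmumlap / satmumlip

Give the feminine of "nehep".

nehpar

zirdik and wizifek both end in -k yet inflect differently (razirdik, wizifkar), so the final letter is not what conditions the rule; the last vowel is.
"nehep" has last vowel 'e'. The stems whose last vowel is 'e' (vebeh → vebhar, wizifek → wizifkar) delete the last vowel and add -ar.
So nehep → nehpar.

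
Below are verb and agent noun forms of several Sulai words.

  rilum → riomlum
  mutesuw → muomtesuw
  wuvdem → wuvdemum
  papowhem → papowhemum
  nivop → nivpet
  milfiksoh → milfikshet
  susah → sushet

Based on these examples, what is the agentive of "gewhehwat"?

gewhehwtet

rilum and wuvdem both end in -m yet inflect differently (riomlum, wuvdemum), so the final letter is not what conditions the rule; the last vowel is.
"gewhehwat" has last vowel 'a'. The one such stem in the data (susah → sushet) deletes the last vowel and adds -et (as do nivop, milfiksoh), so the same rule applies.
So gewhehwat → gewhehwtet.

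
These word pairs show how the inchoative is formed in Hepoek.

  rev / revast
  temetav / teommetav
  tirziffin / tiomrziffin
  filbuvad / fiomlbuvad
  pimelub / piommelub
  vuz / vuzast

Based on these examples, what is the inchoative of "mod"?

temetav and rev both end in -v yet inflect differently (teommetav, revast), so the final letter is not what conditions the rule; the number of vowels is.
"mod" has 1 vowel. The stems with 1 vowel (rev → revast, vuz → vuzast) add -ast.
The other pattern: stems with 3 vowels insert -om- after the first vowel.
So mod → modast.

modast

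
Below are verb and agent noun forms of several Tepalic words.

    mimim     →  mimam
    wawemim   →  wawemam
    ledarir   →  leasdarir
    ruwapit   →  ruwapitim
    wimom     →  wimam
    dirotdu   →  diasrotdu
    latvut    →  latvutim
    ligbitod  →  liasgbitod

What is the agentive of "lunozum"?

mimim and ruwapit both have last vowel 'i' yet inflect differently (mimam, ruwapitim), so the last vowel is not what conditions the rule; the final letter is.
"lunozum" ends in -m. The stems ending in -m (mimim → mimam, wimom → wimam, wawemim → wawemam) change the last vowel to 'a'.
So lunozum → lunozam.

lunozam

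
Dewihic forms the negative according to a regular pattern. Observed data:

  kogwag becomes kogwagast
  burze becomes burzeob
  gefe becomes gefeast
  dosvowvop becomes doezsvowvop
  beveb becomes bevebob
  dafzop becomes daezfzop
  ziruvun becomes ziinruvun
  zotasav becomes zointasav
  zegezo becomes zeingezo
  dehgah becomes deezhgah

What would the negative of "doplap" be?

doezplap

burze and gefe both end in -e yet inflect differently (burzeob, gefeast), so the final letter is not what conditions the rule; the first letter is.
"doplap" begins with d-. The stems beginning with d- (dehgah → deezhgah, dafzop → daezfzop, dosvowvop → doezsvowvop) insert -ez- after the first vowel.
So doplap → doezplap.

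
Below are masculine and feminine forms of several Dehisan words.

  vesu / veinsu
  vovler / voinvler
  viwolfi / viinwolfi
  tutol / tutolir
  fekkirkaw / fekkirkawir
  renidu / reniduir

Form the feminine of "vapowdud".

vesu and renidu both end in -u yet inflect differently (veinsu, reniduir), so the final letter is not what conditions the rule; the first letter is.
"vapowdud" begins with v-. The stems beginning with v- (vesu → veinsu, vovler → voinvler, viwolfi → viinwolfi) insert -in- after the first vowel.
So vapowdud → vainpowdud.

vainpowdud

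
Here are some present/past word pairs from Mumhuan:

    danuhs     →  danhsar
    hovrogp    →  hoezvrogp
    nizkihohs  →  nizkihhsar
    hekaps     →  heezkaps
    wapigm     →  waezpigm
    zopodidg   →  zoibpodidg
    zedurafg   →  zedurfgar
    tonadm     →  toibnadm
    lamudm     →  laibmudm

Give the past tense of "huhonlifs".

huhonlfsar

wapigm and tonadm both end in -m yet inflect differently (waezpigm, toibnadm), so the final letter is not what conditions the rule; the second-to-last letter is.
"huhonlifs" has second-to-last letter 'f'. The one such stem in the data (zedurafg → zedurfgar) deletes the last vowel and adds -ar (as do danuhs, nizkihohs), so the same rule applies.
So huhonlifs → huhonlfsar.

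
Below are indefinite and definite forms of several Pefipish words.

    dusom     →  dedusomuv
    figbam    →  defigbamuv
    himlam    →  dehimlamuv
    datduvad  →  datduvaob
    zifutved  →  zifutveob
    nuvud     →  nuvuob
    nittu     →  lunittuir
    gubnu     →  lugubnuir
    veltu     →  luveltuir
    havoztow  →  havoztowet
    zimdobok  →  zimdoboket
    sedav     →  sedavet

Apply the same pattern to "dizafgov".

figbam and datduvad both have last vowel 'a' yet inflect differently (defigbamuv, datduvaob), so the last vowel is not what conditions the rule; the final letter is.
"dizafgov" ends in -v. The one such stem in the data (sedav → sedavet) adds -et, so the same rule applies.
The other patterns: stems ending in -m add de- … -uv around the stem; stems ending in -d drop the final letter and add -ob; stems ending in -u add lu- … -ir around the stem.
So dizafgov → dizafgovet.

dizafgovet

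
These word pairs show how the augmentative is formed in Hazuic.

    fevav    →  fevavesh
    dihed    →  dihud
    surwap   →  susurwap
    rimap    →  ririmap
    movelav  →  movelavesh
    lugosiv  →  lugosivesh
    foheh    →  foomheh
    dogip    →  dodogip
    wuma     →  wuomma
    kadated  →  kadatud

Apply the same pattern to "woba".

rimap and fevav both have last vowel 'a' yet inflect differently (ririmap, fevavesh), so the last vowel is not what conditions the rule; the final letter is.
"woba" ends in -a. The one such stem in the data (wuma → wuomma) inserts -om- after the first vowel (as does foheh), so the same rule applies.
The other patterns: stems ending in -p repeat the first consonant+vowel as a prefix; stems ending in -v add -esh; stems ending in -d change the last vowel to 'u'.
So woba → woomba.

woomba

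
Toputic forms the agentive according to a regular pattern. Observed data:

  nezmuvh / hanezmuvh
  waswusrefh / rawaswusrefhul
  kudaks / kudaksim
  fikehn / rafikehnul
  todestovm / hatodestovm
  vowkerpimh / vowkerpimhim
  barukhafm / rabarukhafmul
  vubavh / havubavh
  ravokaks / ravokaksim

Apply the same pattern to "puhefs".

"puhefs" has second-to-last letter 'f'. The stems whose second-to-last letter is 'f' (barukhafm → rabarukhafmul, waswusrefh → rawaswusrefhul) add ra- … -ul around the stem.
The other patterns: stems whose second-to-last letter is 'k' or 'm' add -im; stems whose second-to-last letter is 'v' add the prefix ha-.
So puhefs → rapuhefsul.

rapuhefsul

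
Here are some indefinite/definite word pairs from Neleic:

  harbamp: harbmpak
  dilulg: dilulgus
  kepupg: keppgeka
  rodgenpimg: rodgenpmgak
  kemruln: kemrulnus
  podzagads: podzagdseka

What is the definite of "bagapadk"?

bagapdkeka

dilulg and rodgenpimg both end in -g yet inflect differently (dilulgus, rodgenpmgak), so the final letter is not what conditions the rule; the second-to-last letter is.
"bagapadk" has second-to-last letter 'd'. The one such stem in the data (podzagads → podzagdseka) deletes the last vowel and adds -eka (as does kepupg), so the same rule applies.
So bagapadk → bagapdkeka.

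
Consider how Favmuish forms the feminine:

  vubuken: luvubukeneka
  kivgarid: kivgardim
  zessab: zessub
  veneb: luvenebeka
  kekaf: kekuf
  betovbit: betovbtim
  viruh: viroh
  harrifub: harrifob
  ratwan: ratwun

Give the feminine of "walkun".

walkon

harrifub and veneb both end in -b yet inflect differently (harrifob, luvenebeka), so the final letter is not what conditions the rule; the last vowel is.
"walkun" has last vowel 'u'. The stems whose last vowel is 'u' (harrifub → harrifob, viruh → viroh) change the last vowel to 'o'.
So walkun → walkon.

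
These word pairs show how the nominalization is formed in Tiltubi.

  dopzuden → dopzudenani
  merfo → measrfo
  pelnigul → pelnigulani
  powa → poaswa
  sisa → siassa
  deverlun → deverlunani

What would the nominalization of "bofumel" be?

"bofumel" ends in a consonant. The stems ending in a consonant (pelnigul → pelnigulani, dopzuden → dopzudenani, deverlun → deverlunani) add -ani.
So bofumel → bofumelani.

bofumelani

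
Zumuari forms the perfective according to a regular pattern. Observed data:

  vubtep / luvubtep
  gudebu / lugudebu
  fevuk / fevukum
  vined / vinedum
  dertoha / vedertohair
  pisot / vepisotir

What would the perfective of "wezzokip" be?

luwezzokip

"wezzokip" ends in -p. The one such stem in the data (vubtep → luvubtep) adds the prefix lu-, so the same rule applies.
The other patterns: stems ending in -d or -k add -um; stems ending in -a or -t add ve- … -ir around the stem.
So wezzokip → luwezzokip.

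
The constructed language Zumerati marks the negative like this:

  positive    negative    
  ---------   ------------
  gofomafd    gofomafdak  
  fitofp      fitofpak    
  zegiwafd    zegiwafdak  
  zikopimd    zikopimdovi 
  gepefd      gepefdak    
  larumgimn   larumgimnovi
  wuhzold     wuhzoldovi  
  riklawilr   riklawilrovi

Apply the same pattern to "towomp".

towompovi

gofomafd and wuhzold both end in -d yet inflect differently (gofomafdak, wuhzoldovi), so the final letter is not what conditions the rule; the second-to-last letter is.
"towomp" has second-to-last letter 'm'. The stems whose second-to-last letter is 'm' (larumgimn → larumgimnovi, zikopimd → zikopimdovi) add -ovi.
The other pattern: stems whose second-to-last letter is 'f' add -ak.
So towomp → towompovi.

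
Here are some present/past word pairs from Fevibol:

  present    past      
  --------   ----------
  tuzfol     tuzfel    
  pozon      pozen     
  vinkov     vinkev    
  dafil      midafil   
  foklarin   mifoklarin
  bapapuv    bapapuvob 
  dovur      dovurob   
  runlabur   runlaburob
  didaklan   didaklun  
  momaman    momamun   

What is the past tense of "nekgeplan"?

nekgeplun

tuzfol and dafil both end in -l yet inflect differently (tuzfel, midafil), so the final letter is not what conditions the rule; the last vowel is.
"nekgeplan" has last vowel 'a'. The stems whose last vowel is 'a' (didaklan → didaklun, momaman → momamun) change the last vowel to 'u'.
The other patterns: stems whose last vowel is 'o' change the last vowel to 'e'; stems whose last vowel is 'i' add the prefix mi-; stems whose last vowel is 'u' add -ob.
So nekgeplan → nekgeplun.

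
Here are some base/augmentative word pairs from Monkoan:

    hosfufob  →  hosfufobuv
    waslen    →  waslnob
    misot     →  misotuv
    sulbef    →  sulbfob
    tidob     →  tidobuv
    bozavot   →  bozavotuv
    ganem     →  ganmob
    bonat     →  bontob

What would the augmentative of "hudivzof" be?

hudivzofuv

bozavot and bonat both end in -t yet inflect differently (bozavotuv, bontob), so the final letter is not what conditions the rule; the last vowel is.
"hudivzof" has last vowel 'o'. The stems whose last vowel is 'o' (tidob → tidobuv, bozavot → bozavotuv, hosfufob → hosfufobuv) add -uv.
So hudivzof → hudivzofuv.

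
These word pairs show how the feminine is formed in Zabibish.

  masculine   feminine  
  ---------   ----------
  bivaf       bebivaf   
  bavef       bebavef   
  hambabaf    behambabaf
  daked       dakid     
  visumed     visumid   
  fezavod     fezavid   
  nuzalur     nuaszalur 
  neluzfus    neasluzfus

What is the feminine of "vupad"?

"vupad" ends in -d. The stems ending in -d (daked → dakid, visumed → visumid, fezavod → fezavid) change the last vowel to 'i'.
The other patterns: stems ending in -f add the prefix be-; stems ending in -r or -s insert -as- after the first vowel.
So vupad → vupid.

vupid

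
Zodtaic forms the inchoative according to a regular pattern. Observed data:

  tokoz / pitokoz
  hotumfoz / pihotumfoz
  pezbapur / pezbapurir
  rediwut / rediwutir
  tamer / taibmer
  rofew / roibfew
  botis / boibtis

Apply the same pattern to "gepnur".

"gepnur" has last vowel 'u'. The stems whose last vowel is 'u' (pezbapur → pezbapurir, rediwut → rediwutir) add -ir.
The other patterns: stems whose last vowel is 'o' add the prefix pi-; stems whose last vowel is 'e' or 'i' insert -ib- after the first vowel.
So gepnur → gepnurir.

gepnurir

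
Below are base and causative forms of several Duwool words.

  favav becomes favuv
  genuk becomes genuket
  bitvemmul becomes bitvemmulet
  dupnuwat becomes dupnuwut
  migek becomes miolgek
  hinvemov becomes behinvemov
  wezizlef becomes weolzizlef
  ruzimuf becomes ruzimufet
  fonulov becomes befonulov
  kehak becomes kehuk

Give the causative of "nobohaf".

kehak and migek both end in -k yet inflect differently (kehuk, miolgek), so the final letter is not what conditions the rule; the last vowel is.
"nobohaf" has last vowel 'a'. The stems whose last vowel is 'a' (kehak → kehuk, favav → favuv, dupnuwat → dupnuwut) change the last vowel to 'u'.
The other patterns: stems whose last vowel is 'e' insert -ol- after the first vowel; stems whose last vowel is 'u' add -et; stems whose last vowel is 'o' add the prefix be-.
So nobohaf → nobohuf.

nobohuf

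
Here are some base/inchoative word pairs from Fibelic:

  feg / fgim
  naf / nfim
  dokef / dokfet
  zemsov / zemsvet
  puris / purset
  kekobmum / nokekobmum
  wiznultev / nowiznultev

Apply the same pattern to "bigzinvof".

naf and dokef both end in -f yet inflect differently (nfim, dokfet), so the final letter is not what conditions the rule; the number of vowels is.
"bigzinvof" has 3 vowels. The stems with 3 vowels (kekobmum → nokekobmum, wiznultev → nowiznultev) add the prefix no-.
So bigzinvof → nobigzinvof.

nobigzinvof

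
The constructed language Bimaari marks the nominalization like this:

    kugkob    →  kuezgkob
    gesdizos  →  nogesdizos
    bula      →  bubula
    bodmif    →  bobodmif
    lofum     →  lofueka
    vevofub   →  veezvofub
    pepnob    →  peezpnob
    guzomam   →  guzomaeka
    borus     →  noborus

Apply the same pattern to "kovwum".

kovwueka

lofum and vevofub both have last vowel 'u' yet inflect differently (lofueka, veezvofub), so the last vowel is not what conditions the rule; the final letter is.
"kovwum" ends in -m. The stems ending in -m (lofum → lofueka, guzomam → guzomaeka) drop the final letter and add -eka.
The other patterns: stems ending in -b insert -ez- after the first vowel; stems ending in -s add the prefix no-; stems ending in -a or -f repeat the first consonant+vowel as a prefix.
So kovwum → kovwueka.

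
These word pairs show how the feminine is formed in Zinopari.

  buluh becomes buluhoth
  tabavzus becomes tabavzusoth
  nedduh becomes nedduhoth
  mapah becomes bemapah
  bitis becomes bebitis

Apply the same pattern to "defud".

defudoth

"defud" has last vowel 'u'. The stems whose last vowel is 'u' (buluh → buluhoth, tabavzus → tabavzusoth, nedduh → nedduhoth) add -oth.
The other pattern: stems whose last vowel is 'a' or 'i' add the prefix be-.
So defud → defudoth.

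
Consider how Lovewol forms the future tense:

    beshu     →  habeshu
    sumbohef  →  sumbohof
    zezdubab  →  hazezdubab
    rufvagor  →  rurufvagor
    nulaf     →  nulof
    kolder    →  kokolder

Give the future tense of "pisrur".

sumbohef and kolder both have last vowel 'e' yet inflect differently (sumbohof, kokolder), so the last vowel is not what conditions the rule; the final letter is.
"pisrur" ends in -r. The stems ending in -r (kolder → kokolder, rufvagor → rurufvagor) repeat the first consonant+vowel as a prefix.
The other patterns: stems ending in -f change the last vowel to 'o'; stems ending in -b or -u add the prefix ha-.
So pisrur → pipisrur.

pipisrur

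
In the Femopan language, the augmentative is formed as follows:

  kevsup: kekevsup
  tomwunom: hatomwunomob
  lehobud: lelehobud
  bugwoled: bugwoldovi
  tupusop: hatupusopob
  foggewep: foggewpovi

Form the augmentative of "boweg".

bowgovi

foggewep and tupusop both end in -p yet inflect differently (foggewpovi, hatupusopob), so the final letter is not what conditions the rule; the last vowel is.
"boweg" has last vowel 'e'. The stems whose last vowel is 'e' (bugwoled → bugwoldovi, foggewep → foggewpovi) delete the last vowel and add -ovi.
The other patterns: stems whose last vowel is 'o' add ha- … -ob around the stem; stems whose last vowel is 'u' repeat the first consonant+vowel as a prefix.
So boweg → bowgovi.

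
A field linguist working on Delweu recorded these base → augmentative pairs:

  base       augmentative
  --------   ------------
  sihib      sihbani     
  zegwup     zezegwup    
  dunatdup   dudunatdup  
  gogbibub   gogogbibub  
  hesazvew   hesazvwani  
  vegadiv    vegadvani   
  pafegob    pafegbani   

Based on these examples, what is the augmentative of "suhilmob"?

suhilmbani

gogbibub and sihib both end in -b yet inflect differently (gogogbibub, sihbani), so the final letter is not what conditions the rule; the last vowel is.
"suhilmob" has last vowel 'o'. The one such stem in the data (pafegob → pafegbani) deletes the last vowel and adds -ani (as do vegadiv, sihib), so the same rule applies.
The other pattern: stems whose last vowel is 'u' repeat the first consonant+vowel as a prefix.
So suhilmob → suhilmbani.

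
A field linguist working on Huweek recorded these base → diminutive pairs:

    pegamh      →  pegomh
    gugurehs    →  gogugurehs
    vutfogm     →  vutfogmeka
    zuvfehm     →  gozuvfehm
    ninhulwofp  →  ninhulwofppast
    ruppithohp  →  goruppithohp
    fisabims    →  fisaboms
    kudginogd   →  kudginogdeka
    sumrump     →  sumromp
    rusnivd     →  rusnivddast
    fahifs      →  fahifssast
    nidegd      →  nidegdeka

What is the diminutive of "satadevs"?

"satadevs" has second-to-last letter 'v'. The one such stem in the data (rusnivd → rusnivddast) doubles the final consonant and adds -ast (as do fahifs, ninhulwofp), so the same rule applies.
The other patterns: stems whose second-to-last letter is 'm' change the last vowel to 'o'; stems whose second-to-last letter is 'g' add -eka; stems whose second-to-last letter is 'h' add the prefix go-.
So satadevs → satadevssast.

satadevssast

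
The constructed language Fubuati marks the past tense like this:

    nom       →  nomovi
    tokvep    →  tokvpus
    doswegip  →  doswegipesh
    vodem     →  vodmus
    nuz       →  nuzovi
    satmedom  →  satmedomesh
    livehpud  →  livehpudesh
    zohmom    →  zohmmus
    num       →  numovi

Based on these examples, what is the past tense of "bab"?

nom and zohmom both end in -m yet inflect differently (nomovi, zohmmus), so the final letter is not what conditions the rule; the number of vowels is.
"bab" has 1 vowel. The stems with 1 vowel (nom → nomovi, num → numovi, nuz → nuzovi) add -ovi.
So bab → babovi.

babovi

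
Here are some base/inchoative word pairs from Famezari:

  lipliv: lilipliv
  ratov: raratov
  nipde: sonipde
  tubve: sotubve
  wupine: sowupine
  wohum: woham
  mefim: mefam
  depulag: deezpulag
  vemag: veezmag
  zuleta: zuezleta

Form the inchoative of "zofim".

lipliv and mefim both have last vowel 'i' yet inflect differently (lilipliv, mefam), so the last vowel is not what conditions the rule; the final letter is.
"zofim" ends in -m. The stems ending in -m (wohum → woham, mefim → mefam) change the last vowel to 'a'.
So zofim → zofam.

zofam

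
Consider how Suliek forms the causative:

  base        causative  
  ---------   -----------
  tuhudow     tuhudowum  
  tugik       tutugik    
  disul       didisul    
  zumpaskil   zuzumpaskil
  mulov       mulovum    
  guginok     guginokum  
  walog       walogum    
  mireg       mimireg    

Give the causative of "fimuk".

fifimuk

walog and mireg both end in -g yet inflect differently (walogum, mimireg), so the final letter is not what conditions the rule; the last vowel is.
"fimuk" has last vowel 'u'. The one such stem in the data (disul → didisul) repeats the first consonant+vowel as a prefix (as do mireg, tugik), so the same rule applies.
So fimuk → fifimuk.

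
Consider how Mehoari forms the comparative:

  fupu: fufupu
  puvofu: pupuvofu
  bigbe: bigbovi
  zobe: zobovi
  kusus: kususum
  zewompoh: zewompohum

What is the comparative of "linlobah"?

fupu and kusus both have last vowel 'u' yet inflect differently (fufupu, kususum), so the last vowel is not what conditions the rule; the final letter is.
"linlobah" ends in -h. The one such stem in the data (zewompoh → zewompohum) adds -um, so the same rule applies.
So linlobah → linlobahum.

linlobahum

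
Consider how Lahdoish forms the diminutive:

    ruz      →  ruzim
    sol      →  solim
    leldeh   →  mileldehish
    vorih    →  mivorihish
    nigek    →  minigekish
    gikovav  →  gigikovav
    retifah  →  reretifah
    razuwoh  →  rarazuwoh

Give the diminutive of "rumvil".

mirumvilish

leldeh and retifah both end in -h yet inflect differently (mileldehish, reretifah), so the final letter is not what conditions the rule; the number of vowels is.
"rumvil" has 2 vowels. The stems with 2 vowels (leldeh → mileldehish, vorih → mivorihish, nigek → minigekish) add mi- … -ish around the stem.
The other patterns: stems with 1 vowel add -im; stems with 3 vowels repeat the first consonant+vowel as a prefix.
So rumvil → mirumvilish.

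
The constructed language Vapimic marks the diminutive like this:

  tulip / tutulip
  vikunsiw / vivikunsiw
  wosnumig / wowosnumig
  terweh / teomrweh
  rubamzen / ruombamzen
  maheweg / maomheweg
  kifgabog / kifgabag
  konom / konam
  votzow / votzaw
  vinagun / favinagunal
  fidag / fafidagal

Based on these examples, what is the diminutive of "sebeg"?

"sebeg" has last vowel 'e'. The stems whose last vowel is 'e' (terweh → teomrweh, rubamzen → ruombamzen, maheweg → maomheweg) insert -om- after the first vowel.
The other patterns: stems whose last vowel is 'i' repeat the first consonant+vowel as a prefix; stems whose last vowel is 'o' change the last vowel to 'a'; stems whose last vowel is 'a' or 'u' add fa- … -al around the stem.
So sebeg → seombeg.

seombeg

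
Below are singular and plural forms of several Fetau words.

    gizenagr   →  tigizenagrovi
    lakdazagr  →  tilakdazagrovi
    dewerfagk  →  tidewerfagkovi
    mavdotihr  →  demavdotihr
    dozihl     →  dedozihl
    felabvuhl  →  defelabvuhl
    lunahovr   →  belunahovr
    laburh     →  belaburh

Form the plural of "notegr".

tinotegrovi

gizenagr and mavdotihr both end in -r yet inflect differently (tigizenagrovi, demavdotihr), so the final letter is not what conditions the rule; the second-to-last letter is.
"notegr" has second-to-last letter 'g'. The stems whose second-to-last letter is 'g' (gizenagr → tigizenagrovi, lakdazagr → tilakdazagrovi, dewerfagk → tidewerfagkovi) add ti- … -ovi around the stem.
The other patterns: stems whose second-to-last letter is 'h' add the prefix de-; stems whose second-to-last letter is 'r' or 'v' add the prefix be-.
So notegr → tinotegrovi.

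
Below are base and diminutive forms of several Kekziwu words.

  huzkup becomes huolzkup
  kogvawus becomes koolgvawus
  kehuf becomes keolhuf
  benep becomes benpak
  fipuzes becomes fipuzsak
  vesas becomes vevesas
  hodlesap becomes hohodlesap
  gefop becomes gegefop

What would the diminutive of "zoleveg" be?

zolevgak

huzkup and benep both end in -p yet inflect differently (huolzkup, benpak), so the final letter is not what conditions the rule; the last vowel is.
"zoleveg" has last vowel 'e'. The stems whose last vowel is 'e' (benep → benpak, fipuzes → fipuzsak) delete the last vowel and add -ak.
The other patterns: stems whose last vowel is 'u' insert -ol- after the first vowel; stems whose last vowel is 'a' or 'o' repeat the first consonant+vowel as a prefix.
So zoleveg → zolevgak.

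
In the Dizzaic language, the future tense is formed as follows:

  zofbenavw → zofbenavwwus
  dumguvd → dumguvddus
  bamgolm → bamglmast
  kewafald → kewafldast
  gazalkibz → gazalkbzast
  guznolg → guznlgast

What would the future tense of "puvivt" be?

dumguvd and kewafald both end in -d yet inflect differently (dumguvddus, kewafldast), so the final letter is not what conditions the rule; the second-to-last letter is.
"puvivt" has second-to-last letter 'v'. The stems whose second-to-last letter is 'v' (zofbenavw → zofbenavwwus, dumguvd → dumguvddus) double the final consonant and add -us.
The other pattern: stems whose second-to-last letter is 'b' or 'l' delete the last vowel and add -ast.
So puvivt → puvivttus.

puvivttus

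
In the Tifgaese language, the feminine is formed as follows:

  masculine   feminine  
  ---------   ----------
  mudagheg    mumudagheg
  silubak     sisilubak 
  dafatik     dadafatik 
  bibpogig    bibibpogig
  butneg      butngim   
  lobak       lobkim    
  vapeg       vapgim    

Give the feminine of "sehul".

"sehul" has 2 vowels. The stems with 2 vowels (butneg → butngim, lobak → lobkim, vapeg → vapgim) delete the last vowel and add -im.
So sehul → sehlim.

sehlim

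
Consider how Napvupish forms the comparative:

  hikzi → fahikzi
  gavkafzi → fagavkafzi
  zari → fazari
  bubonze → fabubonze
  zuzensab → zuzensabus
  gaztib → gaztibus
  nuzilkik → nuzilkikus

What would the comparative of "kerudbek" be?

kerudbekus

hikzi and gaztib both have last vowel 'i' yet inflect differently (fahikzi, gaztibus), so the last vowel is not what conditions the rule; whether the stem ends in a vowel or a consonant is.
"kerudbek" ends in a consonant. The stems ending in a consonant (zuzensab → zuzensabus, gaztib → gaztibus, nuzilkik → nuzilkikus) add -us.
The other pattern: stems ending in a vowel add the prefix fa-.
So kerudbek → kerudbekus.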